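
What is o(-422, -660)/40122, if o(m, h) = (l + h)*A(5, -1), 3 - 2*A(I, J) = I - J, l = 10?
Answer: 325/13374 ≈ 0.024301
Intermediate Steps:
A(I, J) = 3/2 + J/2 - I/2 (A(I, J) = 3/2 - (I - J)/2 = 3/2 + (J/2 - I/2) = 3/2 + J/2 - I/2)
o(m, h) = -15 - 3*h/2 (o(m, h) = (10 + h)*(3/2 + (1/2)*(-1) - 1/2*5) = (10 + h)*(3/2 - 1/2 - 5/2) = (10 + h)*(-3/2) = -15 - 3*h/2)
o(-422, -660)/40122 = (-15 - 3/2*(-660))/40122 = (-15 + 990)*(1/40122) = 975*(1/40122) = 325/13374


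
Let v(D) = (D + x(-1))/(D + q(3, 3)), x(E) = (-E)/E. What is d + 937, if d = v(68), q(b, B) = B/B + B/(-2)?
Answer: 126629/135 ≈ 937.99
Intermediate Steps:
x(E) = -1
q(b, B) = 1 - B/2 (q(b, B) = 1 + B*(-1/2) = 1 - B/2)
v(D) = (-1 + D)/(-1/2 + D) (v(D) = (D - 1)/(D + (1 - 1/2*3)) = (-1 + D)/(D + (1 - 3/2)) = (-1 + D)/(D - 1/2) = (-1 + D)/(-1/2 + D))
d = 134/135 (d = 2*(-1 + 68)/(-1 + 2*68) = 2*67/(-1 + 136) = 2*67/135 = 2*(1/135)*67 = 134/135 ≈ 0.99259)
d + 937 = 134/135 + 937 = 126629/135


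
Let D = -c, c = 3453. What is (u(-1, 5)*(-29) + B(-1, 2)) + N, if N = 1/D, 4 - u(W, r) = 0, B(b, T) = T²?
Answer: -386737/3453 ≈ -112.00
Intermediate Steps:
u(W, r) = 4 (u(W, r) = 4 - 1*0 = 4 + 0 = 4)
D = -3453 (D = -1*3453 = -3453)
N = -1/3453 (N = 1/(-3453) = -1/3453 ≈ -0.00028960)
(u(-1, 5)*(-29) + B(-1, 2)) + N = (4*(-29) + 2²) - 1/3453 = (-116 + 4) - 1/3453 = -112 - 1/3453 = -386737/3453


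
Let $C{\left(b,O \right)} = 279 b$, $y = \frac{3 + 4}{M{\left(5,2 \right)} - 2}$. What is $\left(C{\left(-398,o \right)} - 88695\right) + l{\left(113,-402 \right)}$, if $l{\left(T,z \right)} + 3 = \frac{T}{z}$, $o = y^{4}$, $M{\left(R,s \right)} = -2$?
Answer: $- \frac{80295593}{402} \approx -1.9974 \cdot 10^{5}$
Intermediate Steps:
$y = - \frac{7}{4}$ ($y = \frac{3 + 4}{-2 - 2} = \frac{7}{-4} = 7 \left(- \frac{1}{4}\right) = - \frac{7}{4} \approx -1.75$)
$o = \frac{2401}{256}$ ($o = \left(- \frac{7}{4}\right)^{4} = \frac{2401}{256} \approx 9.3789$)
$l{\left(T,z \right)} = -3 + \frac{T}{z}$
$\left(C{\left(-398,o \right)} - 88695\right) + l{\left(113,-402 \right)} = \left(279 \left(-398\right) - 88695\right) - \left(3 - \frac{113}{-402}\right) = \left(-111042 - 88695\right) + \left(-3 + 113 \left(- \frac{1}{402}\right)\right) = -199737 - \frac{1319}{402} = - \frac{80295593}{402}$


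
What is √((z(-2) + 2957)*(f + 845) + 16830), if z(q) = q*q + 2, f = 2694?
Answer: √10502887 ≈ 3240.8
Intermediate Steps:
z(q) = 2 + q² (z(q) = q² + 2 = 2 + q²)
√((z(-2) + 2957)*(f + 845) + 16830) = √(((2 + (-2)²) + 2957)*(2694 + 845) + 16830) = √(((2 + 4) + 2957)*3539 + 16830) = √((6 + 2957)*3539 + 16830) = √(2963*3539 + 16830) = √(10486057 + 16830) = √10502887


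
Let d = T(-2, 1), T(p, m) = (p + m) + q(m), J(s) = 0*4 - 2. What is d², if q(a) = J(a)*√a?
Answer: 9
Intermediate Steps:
J(s) = -2 (J(s) = 0 - 2 = -2)
q(a) = -2*√a
T(p, m) = m + p - 2*√m (T(p, m) = (p + m) - 2*√m = (m + p) - 2*√m = m + p - 2*√m)
d = -3 (d = 1 - 2 - 2*√1 = 1 - 2 - 2*1 = 1 - 2 - 2 = -3)
d² = (-3)² = 9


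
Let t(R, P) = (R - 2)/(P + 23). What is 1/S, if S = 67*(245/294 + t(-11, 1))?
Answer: 24/469 ≈ 0.051173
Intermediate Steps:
t(R, P) = (-2 + R)/(23 + P)
S = 469/24 (S = 67*(245/294 + (-2 - 11)/(23 + 1)) = 67*(245*(1/294) - 13/24) = 67*(5/6 + (1/24)*(-13)) = 67*(5/6 - 13/24) = 67*(7/24) = 469/24 ≈ 19.542)
1/S = 1/(469/24) = 24/469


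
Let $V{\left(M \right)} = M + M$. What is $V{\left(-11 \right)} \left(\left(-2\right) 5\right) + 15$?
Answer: $235$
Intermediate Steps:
$V{\left(M \right)} = 2 M$
$V{\left(-11 \right)} \left(\left(-2\right) 5\right) + 15 = 2 \left(-11\right) \left(\left(-2\right) 5\right) + 15 = \left(-22\right) \left(-10\right) + 15 = 220 + 15 = 235$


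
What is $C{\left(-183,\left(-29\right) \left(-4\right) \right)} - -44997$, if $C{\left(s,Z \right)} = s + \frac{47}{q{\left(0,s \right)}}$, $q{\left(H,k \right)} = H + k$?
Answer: $\frac{8200915}{183} \approx 44814.0$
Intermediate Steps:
$C{\left(s,Z \right)} = s + \frac{47}{s}$ ($C{\left(s,Z \right)} = s + \frac{47}{0 + s} = s + \frac{47}{s}$)
$C{\left(-183,\left(-29\right) \left(-4\right) \right)} - -44997 = \left(-183 + \frac{47}{-183}\right) - -44997 = \left(-183 + 47 \left(- \frac{1}{183}\right)\right) + 44997 = \left(-183 - \frac{47}{183}\right) + 44997 = - \frac{33536}{183} + 44997 = \frac{8200915}{183}$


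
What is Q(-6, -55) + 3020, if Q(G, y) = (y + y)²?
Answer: 15120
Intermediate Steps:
Q(G, y) = 4*y² (Q(G, y) = (2*y)² = 4*y²)
Q(-6, -55) + 3020 = 4*(-55)² + 3020 = 4*3025 + 3020 = 12100 + 3020 = 15120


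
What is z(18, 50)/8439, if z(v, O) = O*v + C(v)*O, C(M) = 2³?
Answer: 1300/8439 ≈ 0.15405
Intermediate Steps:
C(M) = 8
z(v, O) = 8*O + O*v (z(v, O) = O*v + 8*O = 8*O + O*v)
z(18, 50)/8439 = (50*(8 + 18))/8439 = (50*26)*(1/8439) = 1300*(1/8439) = 1300/8439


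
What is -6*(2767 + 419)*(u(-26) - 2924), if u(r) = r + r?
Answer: 56889216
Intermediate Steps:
u(r) = 2*r
-6*(2767 + 419)*(u(-26) - 2924) = -6*(2767 + 419)*(2*(-26) - 2924) = -19116*(-52 - 2924) = -19116*(-2976) = -6*(-9481536) = 56889216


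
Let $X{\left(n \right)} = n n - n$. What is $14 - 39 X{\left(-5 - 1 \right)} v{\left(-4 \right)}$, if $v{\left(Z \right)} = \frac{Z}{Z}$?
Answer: $-1624$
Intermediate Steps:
$X{\left(n \right)} = n^{2} - n$
$v{\left(Z \right)} = 1$
$14 - 39 X{\left(-5 - 1 \right)} v{\left(-4 \right)} = 14 - 39 \left(-5 - 1\right) \left(-1 - 6\right) 1 = 14 - 39 - 6 \left(-1 - 6\right) 1 = 14 - 39 \left(-6\right) \left(-7\right) 1 = 14 - 39 \cdot 42 \cdot 1 = 14 - 1638 = -1624$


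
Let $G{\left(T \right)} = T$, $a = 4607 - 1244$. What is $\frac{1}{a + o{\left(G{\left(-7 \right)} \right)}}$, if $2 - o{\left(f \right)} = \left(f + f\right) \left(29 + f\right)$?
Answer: $\frac{1}{3673} \approx 0.00027226$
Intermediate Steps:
$a = 3363$
$o{\left(f \right)} = 2 - 2 f \left(29 + f\right)$ ($o{\left(f \right)} = 2 - \left(f + f\right) \left(29 + f\right) = 2 - 2 f \left(29 + f\right)$)
$\frac{1}{a + o{\left(G{\left(-7 \right)} \right)}} = \frac{1}{3363 - \left(-408 + 98\right)} = \frac{1}{3363 + \left(2 + 406 - 98\right)} = \frac{1}{3363 + 310} = \frac{1}{3673}$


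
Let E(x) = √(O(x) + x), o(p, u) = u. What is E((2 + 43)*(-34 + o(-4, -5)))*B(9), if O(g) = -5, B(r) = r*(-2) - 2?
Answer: -80*I*√110 ≈ -839.05*I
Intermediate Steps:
B(r) = -2 - 2*r (B(r) = -2*r - 2 = -2 - 2*r)
E(x) = √(-5 + x)
E((2 + 43)*(-34 + o(-4, -5)))*B(9) = √(-5 + (2 + 43)*(-34 - 5))*(-2 - 2*9) = √(-5 + 45*(-39))*(-2 - 18) = √(-5 - 1755)*(-20) = √(-1760)*(-20) = (4*I*√110)*(-20) = -80*I*√110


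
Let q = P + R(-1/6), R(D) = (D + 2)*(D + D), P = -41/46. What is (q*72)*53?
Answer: -131864/23 ≈ -5733.2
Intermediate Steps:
P = -41/46 (P = -41*1/46 = -41/46 ≈ -0.89130)
R(D) = 2*D*(2 + D) (R(D) = (2 + D)*(2*D) = 2*D*(2 + D))
q = -311/207 (q = -41/46 + 2*(-1/6)*(2 - 1/6) = -41/46 + 2*(-1*⅙)*(2 - 1*⅙) = -41/46 + 2*(-⅙)*(2 - ⅙) = -41/46 + 2*(-⅙)*(11/6) = -41/46 - 11/18 = -311/207 ≈ -1.5024)
(q*72)*53 = -311/207*72*53 = -2488/23*53 = -131864/23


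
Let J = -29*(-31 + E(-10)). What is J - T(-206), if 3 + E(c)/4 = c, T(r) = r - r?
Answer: 2407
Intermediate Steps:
T(r) = 0
E(c) = -12 + 4*c
J = 2407 (J = -29*(-31 + (-12 + 4*(-10))) = -29*(-31 + (-12 - 40)) = -29*(-31 - 52) = -29*(-83) = 2407)
J - T(-206) = 2407 - 1*0 = 2407 + 0 = 2407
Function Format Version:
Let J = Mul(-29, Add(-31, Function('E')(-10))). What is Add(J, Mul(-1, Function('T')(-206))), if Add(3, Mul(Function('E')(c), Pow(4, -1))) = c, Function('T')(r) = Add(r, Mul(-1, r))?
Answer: 2407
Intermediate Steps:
Function('T')(r) = 0
Function('E')(c) = Add(-12, Mul(4, c))
J = 2407 (J = Mul(-29, Add(-31, Add(-12, Mul(4, -10)))) = Mul(-29, Add(-31, Add(-12, -40))) = Mul(-29, Add(-31, -52)) = Mul(-29, -83) = 2407)
Add(J, Mul(-1, Function('T')(-206))) = Add(2407, Mul(-1, 0)) = Add(2407, 0) = 2407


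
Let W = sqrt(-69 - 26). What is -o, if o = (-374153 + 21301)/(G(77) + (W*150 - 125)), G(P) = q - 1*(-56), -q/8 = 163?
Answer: -484465796/4022629 - 52927800*I*sqrt(95)/4022629 ≈ -120.44 - 128.24*I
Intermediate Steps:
q = -1304 (q = -8*163 = -1304)
W = I*sqrt(95) (W = sqrt(-95) = I*sqrt(95) ≈ 9.7468*I)
G(P) = -1248 (G(P) = -1304 - 1*(-56) = -1304 + 56 = -1248)
o = -352852/(-1373 + 150*I*sqrt(95)) (o = (-374153 + 21301)/(-1248 + ((I*sqrt(95))*150 - 125)) = -352852/(-1248 + (150*I*sqrt(95) - 125)) = -352852/(-1248 + (-125 + 150*I*sqrt(95))) = -352852/(-1373 + 150*I*sqrt(95)) ≈ 120.44 + 128.24*I)
-o = -(484465796/4022629 + 52927800*I*sqrt(95)/4022629) = -484465796/4022629 - 52927800*I*sqrt(95)/4022629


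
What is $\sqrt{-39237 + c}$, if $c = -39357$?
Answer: $i \sqrt{78594} \approx 280.35 i$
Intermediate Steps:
$\sqrt{-39237 + c} = \sqrt{-39237 - 39357} = \sqrt{-78594} = i \sqrt{78594}$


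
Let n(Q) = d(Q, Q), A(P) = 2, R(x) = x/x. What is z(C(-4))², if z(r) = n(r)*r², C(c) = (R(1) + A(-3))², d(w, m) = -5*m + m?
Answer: 8503056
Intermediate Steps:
R(x) = 1
d(w, m) = -4*m
n(Q) = -4*Q
C(c) = 9 (C(c) = (1 + 2)² = 3² = 9)
z(r) = -4*r³ (z(r) = (-4*r)*r² = -4*r³)
z(C(-4))² = (-4*9³)² = (-4*729)² = (-2916)² = 8503056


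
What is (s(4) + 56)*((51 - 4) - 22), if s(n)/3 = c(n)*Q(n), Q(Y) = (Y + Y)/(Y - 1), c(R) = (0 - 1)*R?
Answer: 600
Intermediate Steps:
c(R) = -R
Q(Y) = 2*Y/(-1 + Y) (Q(Y) = (2*Y)/(-1 + Y) = 2*Y/(-1 + Y))
s(n) = -6*n²/(-1 + n) (s(n) = 3*((-n)*(2*n/(-1 + n))) = 3*(-2*n²/(-1 + n)) = -6*n²/(-1 + n))
(s(4) + 56)*((51 - 4) - 22) = (-6*4²/(-1 + 4) + 56)*((51 - 4) - 22) = (-6*16/3 + 56)*(47 - 22) = (-6*16*⅓ + 56)*25 = (-32 + 56)*25 = 24*25 = 600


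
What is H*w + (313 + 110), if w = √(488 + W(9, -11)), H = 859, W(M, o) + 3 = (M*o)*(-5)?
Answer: 423 + 12026*√5 ≈ 27314.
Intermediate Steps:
W(M, o) = -3 - 5*M*o (W(M, o) = -3 + (M*o)*(-5) = -3 - 5*M*o)
w = 14*√5 (w = √(488 + (-3 - 5*9*(-11))) = √(488 + (-3 + 495)) = √(488 + 492) = √980 = 14*√5 ≈ 31.305)
H*w + (313 + 110) = 859*(14*√5) + (313 + 110) = 12026*√5 + 423 = 423 + 12026*√5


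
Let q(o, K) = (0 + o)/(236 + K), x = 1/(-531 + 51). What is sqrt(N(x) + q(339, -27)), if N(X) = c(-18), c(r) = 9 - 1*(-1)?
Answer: sqrt(507661)/209 ≈ 3.4091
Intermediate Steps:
c(r) = 10 (c(r) = 9 + 1 = 10)
x = -1/480 (x = 1/(-480) = -1/480 ≈ -0.0020833)
q(o, K) = o/(236 + K)
N(X) = 10
sqrt(N(x) + q(339, -27)) = sqrt(10 + 339/(236 - 27)) = sqrt(10 + 339/209) = sqrt(2429/209) = sqrt(507661)/209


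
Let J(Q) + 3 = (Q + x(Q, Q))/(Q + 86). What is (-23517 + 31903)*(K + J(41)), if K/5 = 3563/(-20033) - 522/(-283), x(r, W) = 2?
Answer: 34246855927018/720006053 ≈ 47565.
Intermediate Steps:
J(Q) = -3 + (2 + Q)/(86 + Q) (J(Q) = -3 + (Q + 2)/(Q + 86) = -3 + (2 + Q)/(86 + Q))
K = 47244485/5669339 (K = 5*(3563/(-20033) - 522/(-283)) = 5*(3563*(-1/20033) - 522*(-1/283)) = 5*(-3563/20033 + 522/283) = 5*(9448897/5669339) = 47244485/5669339 ≈ 8.3333)
(-23517 + 31903)*(K + J(41)) = (-23517 + 31903)*(47244485/5669339 + 2*(-128 - 1*41)/(86 + 41)) = 8386*(47244485/5669339 + 2*(-128 - 41)/127) = 8386*(47244485/5669339 + 2*(1/127)*(-169)) = 8386*(47244485/5669339 - 338/127) = 8386*(4083813013/720006053) = 34246855927018/720006053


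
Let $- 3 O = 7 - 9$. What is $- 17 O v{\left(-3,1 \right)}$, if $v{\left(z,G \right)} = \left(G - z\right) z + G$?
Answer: $\frac{374}{3} \approx 124.67$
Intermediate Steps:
$O = \frac{2}{3}$ ($O = - \frac{7 - 9}{3} = \left(- \frac{1}{3}\right) \left(-2\right) = \frac{2}{3} \approx 0.66667$)
$v{\left(z,G \right)} = G + z \left(G - z\right)$ ($v{\left(z,G \right)} = z \left(G - z\right) + G = G + z \left(G - z\right)$)
$- 17 O v{\left(-3,1 \right)} = \left(-17\right) \frac{2}{3} \left(1 - \left(-3\right)^{2} + 1 \left(-3\right)\right) = - \frac{34 \left(1 - 9 - 3\right)}{3} = \left(- \frac{34}{3}\right) \left(-11\right) = \frac{374}{3}$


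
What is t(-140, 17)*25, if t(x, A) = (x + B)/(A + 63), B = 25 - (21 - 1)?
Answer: -675/16 ≈ -42.188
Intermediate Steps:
B = 5 (B = 25 - 1*20 = 25 - 20 = 5)
t(x, A) = (5 + x)/(63 + A) (t(x, A) = (x + 5)/(A + 63) = (5 + x)/(63 + A))
t(-140, 17)*25 = ((5 - 140)/(63 + 17))*25 = (-135/80)*25 = ((1/80)*(-135))*25 = -27/16*25 = -675/16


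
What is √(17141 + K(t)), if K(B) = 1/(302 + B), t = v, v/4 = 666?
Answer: 11*√1246215322/2966 ≈ 130.92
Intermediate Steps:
v = 2664 (v = 4*666 = 2664)
t = 2664
√(17141 + K(t)) = √(17141 + 1/(302 + 2664)) = √(17141 + 1/2966) = √(50840207/2966) = 11*√1246215322/2966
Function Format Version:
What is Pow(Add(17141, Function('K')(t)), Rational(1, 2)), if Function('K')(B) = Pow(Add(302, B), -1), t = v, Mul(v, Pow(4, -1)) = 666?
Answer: Mul(Rational(11, 2966), Pow(1246215322, Rational(1, 2))) ≈ 130.92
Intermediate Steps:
v = 2664 (v = Mul(4, 666) = 2664)
t = 2664
Pow(Add(17141, Function('K')(t)), Rational(1, 2)) = Pow(Add(17141, Pow(Add(302, 2664), -1)), Rational(1, 2)) = Pow(Add(17141, Pow(2966, -1)), Rational(1, 2)) = Pow(Add(17141, Rational(1, 2966)), Rational(1, 2)) = Pow(Rational(50840207, 2966), Rational(1, 2)) = Mul(Rational(11, 2966), Pow(1246215322, Rational(1, 2)))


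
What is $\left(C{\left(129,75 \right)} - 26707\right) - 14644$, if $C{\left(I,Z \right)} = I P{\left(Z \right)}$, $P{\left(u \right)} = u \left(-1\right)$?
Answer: $-51026$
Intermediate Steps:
$P{\left(u \right)} = - u$
$C{\left(I,Z \right)} = - I Z$ ($C{\left(I,Z \right)} = I \left(- Z\right) = - I Z$)
$\left(C{\left(129,75 \right)} - 26707\right) - 14644 = \left(\left(-1\right) 129 \cdot 75 - 26707\right) - 14644 = \left(-9675 - 26707\right) - 14644 = -36382 - 14644 = -51026$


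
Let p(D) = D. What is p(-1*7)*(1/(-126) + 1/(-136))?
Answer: 131/1224 ≈ 0.10703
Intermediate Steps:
p(-1*7)*(1/(-126) + 1/(-136)) = (-1*7)*(1/(-126) + 1/(-136)) = -7*(-1/126 - 1/136) = -7*(-131/8568) = 131/1224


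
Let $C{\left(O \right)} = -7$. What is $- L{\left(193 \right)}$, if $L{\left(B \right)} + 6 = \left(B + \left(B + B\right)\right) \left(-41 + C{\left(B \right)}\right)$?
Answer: $27798$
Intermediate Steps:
$L{\left(B \right)} = -6 - 144 B$ ($L{\left(B \right)} = -6 + \left(B + \left(B + B\right)\right) \left(-41 - 7\right) = -6 + \left(B + 2 B\right) \left(-48\right) = -6 + 3 B \left(-48\right) = -6 - 144 B$)
$- L{\left(193 \right)} = - (-6 - 27792) = \left(-1\right) \left(-27798\right) = 27798$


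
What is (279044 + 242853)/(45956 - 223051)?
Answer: -521897/177095 ≈ -2.9470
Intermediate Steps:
(279044 + 242853)/(45956 - 223051) = 521897/(-177095) = 521897*(-1/177095) = -521897/177095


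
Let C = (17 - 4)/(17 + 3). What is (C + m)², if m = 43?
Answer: 762129/400 ≈ 1905.3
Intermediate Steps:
C = 13/20 ≈ 0.65000
(C + m)² = (13/20 + 43)² = (873/20)² = 762129/400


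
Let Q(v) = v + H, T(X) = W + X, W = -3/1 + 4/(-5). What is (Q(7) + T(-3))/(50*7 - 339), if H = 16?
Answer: 81/55 ≈ 1.4727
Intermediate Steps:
W = -19/5 (W = -3*1 + 4*(-⅕) = -3 - ⅘ = -19/5 ≈ -3.8000)
T(X) = -19/5 + X
Q(v) = 16 + v (Q(v) = v + 16 = 16 + v)
(Q(7) + T(-3))/(50*7 - 339) = ((16 + 7) + (-19/5 - 3))/(50*7 - 339) = (23 - 34/5)/(350 - 339) = (81/5)/11 = (81/5)*(1/11) = 81/55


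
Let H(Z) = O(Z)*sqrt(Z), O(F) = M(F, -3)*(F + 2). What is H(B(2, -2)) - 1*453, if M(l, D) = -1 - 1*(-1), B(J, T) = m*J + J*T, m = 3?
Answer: -453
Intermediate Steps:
B(J, T) = 3*J + J*T
M(l, D) = 0 (M(l, D) = -1 + 1 = 0)
O(F) = 0 (O(F) = 0*(F + 2) = 0*(2 + F) = 0)
H(Z) = 0 (H(Z) = 0*sqrt(Z) = 0)
H(B(2, -2)) - 1*453 = 0 - 1*453 = 0 - 453 = -453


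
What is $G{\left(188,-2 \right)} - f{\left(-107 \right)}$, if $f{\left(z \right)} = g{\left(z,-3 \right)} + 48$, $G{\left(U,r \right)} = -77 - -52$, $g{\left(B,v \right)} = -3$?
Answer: $-70$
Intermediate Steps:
$G{\left(U,r \right)} = -25$ ($G{\left(U,r \right)} = -77 + 52 = -25$)
$f{\left(z \right)} = 45$ ($f{\left(z \right)} = -3 + 48 = 45$)
$G{\left(188,-2 \right)} - f{\left(-107 \right)} = -25 - 45 = -70$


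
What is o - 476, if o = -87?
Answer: -563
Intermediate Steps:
o - 476 = -87 - 476 = -563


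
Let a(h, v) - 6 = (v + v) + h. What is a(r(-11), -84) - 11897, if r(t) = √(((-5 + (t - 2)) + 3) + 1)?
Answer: -12059 + I*√14 ≈ -12059.0 + 3.7417*I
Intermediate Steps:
r(t) = √(-3 + t) (r(t) = √(((-5 + (-2 + t)) + 3) + 1) = √(((-7 + t) + 3) + 1) = √((-4 + t) + 1) = √(-3 + t))
a(h, v) = 6 + h + 2*v (a(h, v) = 6 + ((v + v) + h) = 6 + (2*v + h) = 6 + (h + 2*v) = 6 + h + 2*v)
a(r(-11), -84) - 11897 = (6 + √(-3 - 11) + 2*(-84)) - 11897 = (6 + √(-14) - 168) - 11897 = (6 + I*√14 - 168) - 11897 = (-162 + I*√14) - 11897 = -12059 + I*√14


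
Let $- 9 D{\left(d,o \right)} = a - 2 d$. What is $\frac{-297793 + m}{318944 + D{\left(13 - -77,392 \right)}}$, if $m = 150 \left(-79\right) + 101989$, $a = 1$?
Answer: $- \frac{1868886}{2870675} \approx -0.65103$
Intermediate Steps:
$D{\left(d,o \right)} = - \frac{1}{9} + \frac{2 d}{9}$ ($D{\left(d,o \right)} = - \frac{1 - 2 d}{9} = - \frac{1}{9} + \frac{2 d}{9}$)
$m = 90139$ ($m = -11850 + 101989 = 90139$)
$\frac{-297793 + m}{318944 + D{\left(13 - -77,392 \right)}} = \frac{-297793 + 90139}{318944 - \left(\frac{1}{9} - \frac{2 \left(13 - -77\right)}{9}\right)} = - \frac{207654}{318944 - \left(\frac{1}{9} - \frac{2 \left(13 + 77\right)}{9}\right)} = - \frac{207654}{318944 + \left(- \frac{1}{9} + \frac{2}{9} \cdot 90\right)} = - \frac{207654}{318944 + \left(- \frac{1}{9} + 20\right)} = - \frac{207654}{318944 + \frac{179}{9}} = - \frac{207654}{\frac{2870675}{9}} = \left(-207654\right) \frac{9}{2870675} = - \frac{1868886}{2870675}$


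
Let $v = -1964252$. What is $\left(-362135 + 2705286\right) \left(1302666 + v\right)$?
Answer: $-1550195897486$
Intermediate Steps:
$\left(-362135 + 2705286\right) \left(1302666 + v\right) = \left(-362135 + 2705286\right) \left(1302666 - 1964252\right) = 2343151 \left(-661586\right) = -1550195897486$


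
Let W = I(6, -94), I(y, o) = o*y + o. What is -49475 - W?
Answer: -48817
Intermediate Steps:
I(y, o) = o + o*y
W = -658 (W = -94*(1 + 6) = -94*7 = -658)
-49475 - W = -49475 - 1*(-658) = -49475 + 658 = -48817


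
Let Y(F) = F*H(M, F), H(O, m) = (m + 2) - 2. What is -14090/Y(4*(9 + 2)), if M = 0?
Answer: -7045/968 ≈ -7.2779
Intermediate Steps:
H(O, m) = m (H(O, m) = (2 + m) - 2 = m)
Y(F) = F**2 (Y(F) = F*F = F**2)
-14090/Y(4*(9 + 2)) = -14090*1/(16*(9 + 2)**2) = -14090/((4*11)**2) = -14090/(44**2) = -14090/1936 = -14090*1/1936 = -7045/968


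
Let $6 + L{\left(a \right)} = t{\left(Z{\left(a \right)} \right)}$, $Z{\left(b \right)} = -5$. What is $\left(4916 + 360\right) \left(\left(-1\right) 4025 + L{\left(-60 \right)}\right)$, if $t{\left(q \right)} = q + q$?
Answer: $-21320316$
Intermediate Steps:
$t{\left(q \right)} = 2 q$
$L{\left(a \right)} = -16$ ($L{\left(a \right)} = -6 + 2 \left(-5\right) = -6 - 10 = -16$)
$\left(4916 + 360\right) \left(\left(-1\right) 4025 + L{\left(-60 \right)}\right) = \left(4916 + 360\right) \left(\left(-1\right) 4025 - 16\right) = 5276 \left(-4025 - 16\right) = 5276 \left(-4041\right) = -21320316$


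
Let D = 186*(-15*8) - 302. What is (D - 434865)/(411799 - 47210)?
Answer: -457487/364589 ≈ -1.2548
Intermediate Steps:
D = -22622 (D = 186*(-120) - 302 = -22320 - 302 = -22622)
(D - 434865)/(411799 - 47210) = (-22622 - 434865)/(411799 - 47210) = -457487/364589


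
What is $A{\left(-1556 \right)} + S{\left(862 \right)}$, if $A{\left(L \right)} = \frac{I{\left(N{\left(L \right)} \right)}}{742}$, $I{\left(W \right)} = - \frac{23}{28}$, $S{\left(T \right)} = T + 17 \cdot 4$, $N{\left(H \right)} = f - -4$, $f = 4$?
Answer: $\frac{19321657}{20776} \approx 930.0$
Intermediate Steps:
$N{\left(H \right)} = 8$ ($N{\left(H \right)} = 4 - -4 = 4 + 4 = 8$)
$S{\left(T \right)} = 68 + T$ ($S{\left(T \right)} = T + 68 = 68 + T$)
$I{\left(W \right)} = - \frac{23}{28}$ ($I{\left(W \right)} = \left(-23\right) \frac{1}{28} = - \frac{23}{28}$)
$A{\left(L \right)} = - \frac{23}{20776}$ ($A{\left(L \right)} = - \frac{23}{28 \cdot 742} = \left(- \frac{23}{28}\right) \frac{1}{742} = - \frac{23}{20776}$)
$A{\left(-1556 \right)} + S{\left(862 \right)} = - \frac{23}{20776} + \left(68 + 862\right) = - \frac{23}{20776} + 930 = \frac{19321657}{20776}$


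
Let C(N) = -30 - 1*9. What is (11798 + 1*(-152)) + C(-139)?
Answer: 11607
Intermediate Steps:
C(N) = -39 (C(N) = -30 - 9 = -39)
(11798 + 1*(-152)) + C(-139) = (11798 + 1*(-152)) - 39 = (11798 - 152) - 39 = 11646 - 39 = 11607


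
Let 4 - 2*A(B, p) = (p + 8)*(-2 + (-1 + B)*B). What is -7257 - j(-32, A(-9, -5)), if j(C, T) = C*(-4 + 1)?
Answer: -7353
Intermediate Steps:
A(B, p) = 2 - (-2 + B*(-1 + B))*(8 + p)/2 (A(B, p) = 2 - (p + 8)*(-2 + (-1 + B)*B)/2 = 2 - (8 + p)*(-2 + B*(-1 + B))/2 = 2 - (-2 + B*(-1 + B))*(8 + p)/2)
j(C, T) = -3*C (j(C, T) = C*(-3) = -3*C)
-7257 - j(-32, A(-9, -5)) = -7257 - (-3)*(-32) = -7257 - 1*96 = -7257 - 96 = -7353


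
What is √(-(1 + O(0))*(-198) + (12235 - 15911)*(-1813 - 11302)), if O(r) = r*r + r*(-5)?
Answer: √48210938 ≈ 6943.4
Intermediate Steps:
O(r) = r² - 5*r
√(-(1 + O(0))*(-198) + (12235 - 15911)*(-1813 - 11302)) = √(-(1 + 0*(-5 + 0))*(-198) + (12235 - 15911)*(-1813 - 11302)) = √(-(1 + 0*(-5))*(-198) - 3676*(-13115)) = √(-(1 + 0)*(-198) + 48210740) = √(-1*1*(-198) + 48210740) = √(-1*(-198) + 48210740) = √(198 + 48210740) = √48210938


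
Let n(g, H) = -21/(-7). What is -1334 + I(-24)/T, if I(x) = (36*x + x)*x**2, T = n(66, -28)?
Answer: -171830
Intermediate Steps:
n(g, H) = 3 (n(g, H) = -21*(-1/7) = 3)
T = 3
I(x) = 37*x**3 (I(x) = (37*x)*x**2 = 37*x**3)
-1334 + I(-24)/T = -1334 + (37*(-24)**3)/3 = -1334 + (37*(-13824))*(1/3) = -1334 - 511488*1/3 = -1334 - 170496 = -171830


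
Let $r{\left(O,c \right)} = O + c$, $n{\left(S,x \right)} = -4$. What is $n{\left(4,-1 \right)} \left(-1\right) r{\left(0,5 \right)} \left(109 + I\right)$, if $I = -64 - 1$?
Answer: $880$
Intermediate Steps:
$I = -65$ ($I = -64 - 1 = -65$)
$n{\left(4,-1 \right)} \left(-1\right) r{\left(0,5 \right)} \left(109 + I\right) = \left(-4\right) \left(-1\right) \left(0 + 5\right) \left(109 - 65\right) = 4 \cdot 5 \cdot 44 = 20 \cdot 44 = 880$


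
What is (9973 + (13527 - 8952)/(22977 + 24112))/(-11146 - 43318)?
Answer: -117405793/641163824 ≈ -0.18311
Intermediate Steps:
(9973 + (13527 - 8952)/(22977 + 24112))/(-11146 - 43318) = (9973 + 4575/47089)/(-54464) = (9973 + 4575*(1/47089))*(-1/54464) = (9973 + 4575/47089)*(-1/54464) = (469623172/47089)*(-1/54464) = -117405793/641163824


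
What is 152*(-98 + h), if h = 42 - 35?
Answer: -13832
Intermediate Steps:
h = 7
152*(-98 + h) = 152*(-98 + 7) = 152*(-91) = -13832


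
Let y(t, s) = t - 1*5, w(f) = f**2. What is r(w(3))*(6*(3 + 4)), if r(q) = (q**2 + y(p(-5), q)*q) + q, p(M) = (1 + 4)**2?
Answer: 11340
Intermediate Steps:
p(M) = 25 (p(M) = 5**2 = 25)
y(t, s) = -5 + t (y(t, s) = t - 5 = -5 + t)
r(q) = q**2 + 21*q (r(q) = (q**2 + (-5 + 25)*q) + q = (q**2 + 20*q) + q = q**2 + 21*q)
r(w(3))*(6*(3 + 4)) = (3**2*(21 + 3**2))*(6*(3 + 4)) = (9*(21 + 9))*(6*7) = (9*30)*42 = 270*42 = 11340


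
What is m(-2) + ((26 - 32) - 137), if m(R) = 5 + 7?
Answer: -131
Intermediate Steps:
m(R) = 12
m(-2) + ((26 - 32) - 137) = 12 + ((26 - 32) - 137) = 12 + (-6 - 137) = 12 - 143 = -131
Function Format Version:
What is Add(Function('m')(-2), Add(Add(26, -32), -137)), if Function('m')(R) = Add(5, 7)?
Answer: -131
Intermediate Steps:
Function('m')(R) = 12
Add(Function('m')(-2), Add(Add(26, -32), -137)) = Add(12, Add(Add(26, -32), -137)) = Add(12, Add(-6, -137)) = Add(12, -143) = -131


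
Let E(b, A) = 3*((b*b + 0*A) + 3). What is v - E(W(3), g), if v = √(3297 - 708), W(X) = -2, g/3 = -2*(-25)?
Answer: -21 + √2589 ≈ 29.882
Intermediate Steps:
g = 150 (g = 3*(-2*(-25)) = 3*50 = 150)
v = √2589 ≈ 50.882
E(b, A) = 9 + 3*b² (E(b, A) = 3*((b² + 0) + 3) = 3*(b² + 3) = 3*(3 + b²) = 9 + 3*b²)
v - E(W(3), g) = √2589 - (9 + 3*(-2)²) = √2589 - (9 + 3*4) = √2589 - (9 + 12) = √2589 - 1*21 = √2589 - 21 = -21 + √2589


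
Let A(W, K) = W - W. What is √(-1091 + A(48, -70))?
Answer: I*√1091 ≈ 33.03*I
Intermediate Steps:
A(W, K) = 0
√(-1091 + A(48, -70)) = √(-1091 + 0) = √(-1091) = I*√1091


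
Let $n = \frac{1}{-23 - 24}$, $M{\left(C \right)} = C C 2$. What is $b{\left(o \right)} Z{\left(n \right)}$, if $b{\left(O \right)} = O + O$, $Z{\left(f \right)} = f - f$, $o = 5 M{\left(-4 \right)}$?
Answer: $0$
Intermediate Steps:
$M{\left(C \right)} = 2 C^{2}$ ($M{\left(C \right)} = C^{2} \cdot 2 = 2 C^{2}$)
$n = - \frac{1}{47}$ ($n = \frac{1}{-47} = - \frac{1}{47} \approx -0.021277$)
$o = 160$ ($o = 5 \cdot 2 \left(-4\right)^{2} = 5 \cdot 2 \cdot 16 = 5 \cdot 32 = 160$)
$Z{\left(f \right)} = 0$
$b{\left(O \right)} = 2 O$
$b{\left(o \right)} Z{\left(n \right)} = 2 \cdot 160 \cdot 0 = 320 \cdot 0 = 0$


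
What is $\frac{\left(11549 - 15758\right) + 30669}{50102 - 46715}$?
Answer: $\frac{8820}{1129} \approx 7.8122$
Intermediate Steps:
$\frac{\left(11549 - 15758\right) + 30669}{50102 - 46715} = \frac{-4209 + 30669}{3387} = 26460 \cdot \frac{1}{3387} = \frac{8820}{1129}$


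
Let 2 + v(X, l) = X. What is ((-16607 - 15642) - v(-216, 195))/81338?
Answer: -32031/81338 ≈ -0.39380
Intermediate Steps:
v(X, l) = -2 + X
((-16607 - 15642) - v(-216, 195))/81338 = ((-16607 - 15642) - (-2 - 216))/81338 = (-32249 - 1*(-218))*(1/81338) = (-32249 + 218)*(1/81338) = -32031*1/81338 = -32031/81338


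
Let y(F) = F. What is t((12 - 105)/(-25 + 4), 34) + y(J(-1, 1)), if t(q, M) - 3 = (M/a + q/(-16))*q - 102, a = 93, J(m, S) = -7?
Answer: -248387/2352 ≈ -105.61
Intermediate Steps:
t(q, M) = -99 + q*(-q/16 + M/93) (t(q, M) = 3 + ((M/93 + q/(-16))*q - 102) = 3 + ((M*(1/93) + q*(-1/16))*q - 102) = 3 + ((M/93 - q/16)*q - 102) = 3 + ((-q/16 + M/93)*q - 102) = 3 + (q*(-q/16 + M/93) - 102) = 3 + (-102 + q*(-q/16 + M/93)) = -99 + q*(-q/16 + M/93))
t((12 - 105)/(-25 + 4), 34) + y(J(-1, 1)) = (-99 - (12 - 105)²/(-25 + 4)²/16 + (1/93)*34*((12 - 105)/(-25 + 4))) - 7 = (-99 - (-93/(-21))²/16 + (1/93)*34*(-93/(-21))) - 7 = (-99 - (-93*(-1/21))²/16 + (1/93)*34*(-93*(-1/21))) - 7 = (-99 - (31/7)²/16 + (1/93)*34*(31/7)) - 7 = (-99 - 1/16*961/49 + 34/21) - 7 = (-99 - 961/784 + 34/21) - 7 = -231923/2352 - 7 = -248387/2352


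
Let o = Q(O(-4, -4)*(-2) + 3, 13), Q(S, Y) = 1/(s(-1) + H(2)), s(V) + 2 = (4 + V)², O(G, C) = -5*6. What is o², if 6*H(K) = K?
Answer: 9/484 ≈ 0.018595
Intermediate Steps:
O(G, C) = -30
H(K) = K/6
s(V) = -2 + (4 + V)²
Q(S, Y) = 3/22 (Q(S, Y) = 1/((-2 + (4 - 1)²) + (⅙)*2) = 1/((-2 + 3²) + ⅓) = 1/((-2 + 9) + ⅓) = 1/(7 + ⅓) = 1/(22/3) = 3/22)
o = 3/22 ≈ 0.13636
o² = (3/22)² = 9/484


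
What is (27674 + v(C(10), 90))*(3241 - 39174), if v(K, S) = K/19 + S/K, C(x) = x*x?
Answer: -188979947523/190 ≈ -9.9463e+8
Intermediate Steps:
C(x) = x**2
v(K, S) = K/19 + S/K (v(K, S) = K*(1/19) + S/K = K/19 + S/K)
(27674 + v(C(10), 90))*(3241 - 39174) = (27674 + ((1/19)*10**2 + 90/(10**2)))*(3241 - 39174) = (27674 + ((1/19)*100 + 90/100))*(-35933) = (27674 + (100/19 + 90*(1/100)))*(-35933) = (27674 + (100/19 + 9/10))*(-35933) = (27674 + 1171/190)*(-35933) = (5259231/190)*(-35933) = -188979947523/190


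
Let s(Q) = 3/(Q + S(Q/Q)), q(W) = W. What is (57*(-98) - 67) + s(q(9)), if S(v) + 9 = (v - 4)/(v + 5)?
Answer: -5659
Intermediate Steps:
S(v) = -9 + (-4 + v)/(5 + v) (S(v) = -9 + (v - 4)/(v + 5) = -9 + (-4 + v)/(5 + v))
s(Q) = 3/(-19/2 + Q) (s(Q) = 3/(Q + (-49 - 8*Q/Q)/(5 + Q/Q)) = 3/(Q + (-49 - 8*1)/(5 + 1)) = 3/(Q + (-49 - 8)/6) = 3/(Q + (1/6)*(-57)) = 3/(Q - 19/2) = 3/(-19/2 + Q))
(57*(-98) - 67) + s(q(9)) = (57*(-98) - 67) + 6/(-19 + 2*9) = (-5586 - 67) + 6/(-19 + 18) = -5653 + 6/(-1) = -5653 + 6*(-1) = -5653 - 6 = -5659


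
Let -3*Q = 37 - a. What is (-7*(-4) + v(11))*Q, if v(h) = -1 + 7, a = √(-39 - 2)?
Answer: -1258/3 + 34*I*√41/3 ≈ -419.33 + 72.569*I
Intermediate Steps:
a = I*√41 (a = √(-41) = I*√41 ≈ 6.4031*I)
Q = -37/3 + I*√41/3 (Q = -(37 - I*√41)/3 = -37/3 + I*√41/3 ≈ -12.333 + 2.1344*I)
v(h) = 6
(-7*(-4) + v(11))*Q = (-7*(-4) + 6)*(-37/3 + I*√41/3) = (28 + 6)*(-37/3 + I*√41/3) = 34*(-37/3 + I*√41/3) = -1258/3 + 34*I*√41/3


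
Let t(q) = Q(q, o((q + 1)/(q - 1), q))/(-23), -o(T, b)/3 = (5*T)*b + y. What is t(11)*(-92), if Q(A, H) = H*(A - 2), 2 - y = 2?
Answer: -7128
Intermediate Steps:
y = 0 (y = 2 - 1*2 = 2 - 2 = 0)
o(T, b) = -15*T*b (o(T, b) = -3*((5*T)*b + 0) = -3*(5*T*b + 0) = -15*T*b)
Q(A, H) = H*(-2 + A)
t(q) = 15*q*(1 + q)*(-2 + q)/(23*(-1 + q)) (t(q) = ((-15*(q + 1)/(q - 1)*q)*(-2 + q))/(-23) = ((-15*(1 + q)/(-1 + q)*q)*(-2 + q))*(-1/23) = ((-15*q*(1 + q)/(-1 + q))*(-2 + q))*(-1/23) = -15*q*(1 + q)*(-2 + q)/(-1 + q)*(-1/23) = 15*q*(1 + q)*(-2 + q)/(23*(-1 + q)))
t(11)*(-92) = ((15/23)*11*(1 + 11)*(-2 + 11)/(-1 + 11))*(-92) = ((15/23)*11*12*9/10)*(-92) = ((15/23)*11*(⅒)*12*9)*(-92) = (1782/23)*(-92) = -7128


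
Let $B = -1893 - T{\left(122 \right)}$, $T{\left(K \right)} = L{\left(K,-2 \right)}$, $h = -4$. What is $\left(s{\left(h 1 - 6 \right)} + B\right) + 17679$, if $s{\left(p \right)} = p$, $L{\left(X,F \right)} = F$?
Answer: $15778$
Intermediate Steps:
$T{\left(K \right)} = -2$
$B = -1891$ ($B = -1893 - -2 = -1893 + 2 = -1891$)
$\left(s{\left(h 1 - 6 \right)} + B\right) + 17679 = \left(\left(\left(-4\right) 1 - 6\right) - 1891\right) + 17679 = \left(\left(-4 - 6\right) - 1891\right) + 17679 = \left(-10 - 1891\right) + 17679 = -1901 + 17679 = 15778$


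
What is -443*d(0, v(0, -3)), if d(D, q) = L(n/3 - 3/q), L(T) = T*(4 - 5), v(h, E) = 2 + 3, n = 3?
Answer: 886/5 ≈ 177.20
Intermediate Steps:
v(h, E) = 5
L(T) = -T (L(T) = T*(-1) = -T)
d(D, q) = -1 + 3/q (d(D, q) = -(3/3 - 3/q) = -(3*(⅓) - 3/q) = -(1 - 3/q) = -1 + 3/q)
-443*d(0, v(0, -3)) = -443*(3 - 1*5)/5 = -443*(3 - 5)/5 = -443*(-2)/5 = -443*(-⅖) = 886/5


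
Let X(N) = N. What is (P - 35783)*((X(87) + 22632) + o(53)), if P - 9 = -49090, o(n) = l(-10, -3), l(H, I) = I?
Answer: -1927770624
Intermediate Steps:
o(n) = -3
P = -49081 (P = 9 - 49090 = -49081)
(P - 35783)*((X(87) + 22632) + o(53)) = (-49081 - 35783)*((87 + 22632) - 3) = -84864*(22719 - 3) = -84864*22716 = -1927770624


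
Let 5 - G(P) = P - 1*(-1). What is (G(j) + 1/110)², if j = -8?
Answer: 1745041/12100 ≈ 144.22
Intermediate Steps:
G(P) = 4 - P (G(P) = 5 - (P - 1*(-1)) = 5 - (P + 1) = 5 - (1 + P) = 5 + (-1 - P) = 4 - P)
(G(j) + 1/110)² = ((4 - 1*(-8)) + 1/110)² = ((4 + 8) + 1/110)² = (12 + 1/110)² = (1321/110)² = 1745041/12100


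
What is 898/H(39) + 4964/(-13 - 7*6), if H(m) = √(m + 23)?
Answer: -4964/55 + 449*√62/31 ≈ 23.792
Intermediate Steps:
H(m) = √(23 + m)
898/H(39) + 4964/(-13 - 7*6) = 898/(√(23 + 39)) + 4964/(-13 - 7*6) = 898/(√62) + 4964/(-13 - 42) = 898*(√62/62) + 4964/(-55) = 449*√62/31 + 4964*(-1/55) = 449*√62/31 - 4964/55 = -4964/55 + 449*√62/31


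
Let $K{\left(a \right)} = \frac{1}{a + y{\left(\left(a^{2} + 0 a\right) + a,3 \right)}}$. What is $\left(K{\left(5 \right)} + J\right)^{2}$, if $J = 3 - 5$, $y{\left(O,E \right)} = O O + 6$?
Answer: $\frac{3316041}{829921} \approx 3.9956$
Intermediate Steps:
$y{\left(O,E \right)} = 6 + O^{2}$ ($y{\left(O,E \right)} = O^{2} + 6 = 6 + O^{2}$)
$K{\left(a \right)} = \frac{1}{6 + a + \left(a + a^{2}\right)^{2}}$ ($K{\left(a \right)} = \frac{1}{a + \left(6 + \left(\left(a^{2} + 0 a\right) + a\right)^{2}\right)} = \frac{1}{a + \left(6 + \left(\left(a^{2} + 0\right) + a\right)^{2}\right)} = \frac{1}{a + \left(6 + \left(a^{2} + a\right)^{2}\right)} = \frac{1}{a + \left(6 + \left(a + a^{2}\right)^{2}\right)} = \frac{1}{6 + a + \left(a + a^{2}\right)^{2}}$)
$J = -2$
$\left(K{\left(5 \right)} + J\right)^{2} = \left(\frac{1}{6 + 5 + 5^{2} \left(1 + 5\right)^{2}} - 2\right)^{2} = \left(\frac{1}{6 + 5 + 25 \cdot 6^{2}} - 2\right)^{2} = \left(\frac{1}{6 + 5 + 25 \cdot 36} - 2\right)^{2} = \left(\frac{1}{6 + 5 + 900} - 2\right)^{2} = \left(\frac{1}{911} - 2\right)^{2} = \left(- \frac{1821}{911}\right)^{2} = \frac{3316041}{829921}$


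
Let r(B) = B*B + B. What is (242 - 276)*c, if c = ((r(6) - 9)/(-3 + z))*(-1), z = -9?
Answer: -187/2 ≈ -93.500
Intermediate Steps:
r(B) = B + B**2 (r(B) = B**2 + B = B + B**2)
c = 11/4 (c = ((6*(1 + 6) - 9)/(-3 - 9))*(-1) = ((6*7 - 9)/(-12))*(-1) = ((42 - 9)*(-1/12))*(-1) = (33*(-1/12))*(-1) = -11/4*(-1) = 11/4 ≈ 2.7500)
(242 - 276)*c = (242 - 276)*(11/4) = -34*11/4 = -187/2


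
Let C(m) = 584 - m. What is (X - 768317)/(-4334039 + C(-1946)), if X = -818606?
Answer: 122071/333193 ≈ 0.36637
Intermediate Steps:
(X - 768317)/(-4334039 + C(-1946)) = (-818606 - 768317)/(-4334039 + (584 - 1*(-1946))) = -1586923/(-4334039 + (584 + 1946)) = -1586923/(-4334039 + 2530) = -1586923/(-4331509) = -1586923*(-1/4331509) = 122071/333193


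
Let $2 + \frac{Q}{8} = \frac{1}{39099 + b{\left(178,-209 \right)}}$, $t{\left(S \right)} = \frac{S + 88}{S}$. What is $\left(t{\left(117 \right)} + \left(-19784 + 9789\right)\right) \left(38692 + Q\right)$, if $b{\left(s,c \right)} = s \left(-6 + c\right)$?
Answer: $- \frac{37487692734520}{96993} \approx -3.865 \cdot 10^{8}$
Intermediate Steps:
$t{\left(S \right)} = \frac{88 + S}{S}$
$Q = - \frac{13256}{829}$ ($Q = -16 + \frac{8}{39099 + 178 \left(-6 - 209\right)} = -16 + \frac{8}{39099 + 178 \left(-215\right)} = -16 + \frac{8}{39099 - 38270} = -16 + \frac{8}{829} = - \frac{13256}{829} \approx -15.99$)
$\left(t{\left(117 \right)} + \left(-19784 + 9789\right)\right) \left(38692 + Q\right) = \left(\frac{88 + 117}{117} + \left(-19784 + 9789\right)\right) \left(38692 - \frac{13256}{829}\right) = \left(\frac{1}{117} \cdot 205 - 9995\right) \frac{32062412}{829} = \left(\frac{205}{117} - 9995\right) \frac{32062412}{829} = \left(- \frac{1169210}{117}\right) \frac{32062412}{829} = - \frac{37487692734520}{96993}$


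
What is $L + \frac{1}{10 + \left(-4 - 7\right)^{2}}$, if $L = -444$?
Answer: $- \frac{58163}{131} \approx -443.99$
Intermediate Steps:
$L + \frac{1}{10 + \left(-4 - 7\right)^{2}} = -444 + \frac{1}{10 + \left(-4 - 7\right)^{2}} = -444 + \frac{1}{10 + \left(-11\right)^{2}} = -444 + \frac{1}{10 + 121} = -444 + \frac{1}{131} = - \frac{58163}{131}$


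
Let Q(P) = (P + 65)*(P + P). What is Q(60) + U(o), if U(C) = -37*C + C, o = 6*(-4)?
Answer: 15864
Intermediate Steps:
Q(P) = 2*P*(65 + P) (Q(P) = (65 + P)*(2*P) = 2*P*(65 + P))
o = -24
U(C) = -36*C
Q(60) + U(o) = 2*60*(65 + 60) - 36*(-24) = 2*60*125 + 864 = 15000 + 864 = 15864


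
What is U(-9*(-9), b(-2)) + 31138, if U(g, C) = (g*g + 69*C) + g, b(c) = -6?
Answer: 37366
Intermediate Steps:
U(g, C) = g + g**2 + 69*C (U(g, C) = (g**2 + 69*C) + g = g + g**2 + 69*C)
U(-9*(-9), b(-2)) + 31138 = (-9*(-9) + (-9*(-9))**2 + 69*(-6)) + 31138 = (81 + 81**2 - 414) + 31138 = (81 + 6561 - 414) + 31138 = 6228 + 31138 = 37366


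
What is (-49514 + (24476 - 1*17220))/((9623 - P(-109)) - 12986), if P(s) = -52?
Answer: 42258/3311 ≈ 12.763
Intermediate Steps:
(-49514 + (24476 - 1*17220))/((9623 - P(-109)) - 12986) = (-49514 + (24476 - 1*17220))/((9623 - 1*(-52)) - 12986) = (-49514 + (24476 - 17220))/((9623 + 52) - 12986) = (-49514 + 7256)/(9675 - 12986) = -42258/(-3311) = -42258*(-1/3311) = 42258/3311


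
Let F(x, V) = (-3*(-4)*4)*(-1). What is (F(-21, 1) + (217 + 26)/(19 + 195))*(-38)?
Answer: 190551/107 ≈ 1780.8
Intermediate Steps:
F(x, V) = -48 (F(x, V) = (12*4)*(-1) = 48*(-1) = -48)
(F(-21, 1) + (217 + 26)/(19 + 195))*(-38) = (-48 + (217 + 26)/(19 + 195))*(-38) = (-48 + 243/214)*(-38) = -10029/214*(-38) = 190551/107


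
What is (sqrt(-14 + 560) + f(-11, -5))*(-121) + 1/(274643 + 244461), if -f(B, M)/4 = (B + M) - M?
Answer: -2763709695/519104 - 121*sqrt(546) ≈ -8151.4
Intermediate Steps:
f(B, M) = -4*B (f(B, M) = -4*((B + M) - M) = -4*B)
(sqrt(-14 + 560) + f(-11, -5))*(-121) + 1/(274643 + 244461) = (sqrt(-14 + 560) - 4*(-11))*(-121) + 1/(274643 + 244461) = (sqrt(546) + 44)*(-121) + 1/519104 = (44 + sqrt(546))*(-121) + 1/519104 = (-5324 - 121*sqrt(546)) + 1/519104 = -2763709695/519104 - 121*sqrt(546)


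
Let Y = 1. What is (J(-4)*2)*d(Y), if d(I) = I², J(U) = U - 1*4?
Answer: -16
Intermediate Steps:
J(U) = -4 + U (J(U) = U - 4 = -4 + U)
(J(-4)*2)*d(Y) = ((-4 - 4)*2)*1² = -8*2*1 = -16*1 = -16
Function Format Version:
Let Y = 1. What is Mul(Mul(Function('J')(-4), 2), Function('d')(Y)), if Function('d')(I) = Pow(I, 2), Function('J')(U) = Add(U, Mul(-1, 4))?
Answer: -16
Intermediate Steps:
Function('J')(U) = Add(-4, U) (Function('J')(U) = Add(U, -4) = Add(-4, U))
Mul(Mul(Function('J')(-4), 2), Function('d')(Y)) = Mul(Mul(Add(-4, -4), 2), Pow(1, 2)) = Mul(Mul(-8, 2), 1) = Mul(-16, 1) = -16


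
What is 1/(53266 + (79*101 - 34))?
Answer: 1/61211 ≈ 1.6337e-5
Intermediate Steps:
1/(53266 + (79*101 - 34)) = 1/(53266 + (7979 - 34)) = 1/(53266 + 7945) = 1/61211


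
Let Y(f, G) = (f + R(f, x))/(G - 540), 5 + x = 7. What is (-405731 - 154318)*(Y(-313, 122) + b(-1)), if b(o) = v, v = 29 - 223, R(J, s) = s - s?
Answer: 45240198171/418 ≈ 1.0823e+8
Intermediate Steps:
x = 2 (x = -5 + 7 = 2)
R(J, s) = 0
Y(f, G) = f/(-540 + G) (Y(f, G) = (f + 0)/(G - 540) = f/(-540 + G))
v = -194
b(o) = -194
(-405731 - 154318)*(Y(-313, 122) + b(-1)) = (-405731 - 154318)*(-313/(-540 + 122) - 194) = -560049*(-313/(-418) - 194) = -560049*(-313*(-1/418) - 194) = -560049*(313/418 - 194) = -560049*(-80779/418) = 45240198171/418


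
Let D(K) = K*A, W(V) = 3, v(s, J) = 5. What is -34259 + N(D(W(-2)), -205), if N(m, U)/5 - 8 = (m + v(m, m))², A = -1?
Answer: -34199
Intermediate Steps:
D(K) = -K (D(K) = K*(-1) = -K)
N(m, U) = 40 + 5*(5 + m)² (N(m, U) = 40 + 5*(m + 5)² = 40 + 5*(5 + m)²)
-34259 + N(D(W(-2)), -205) = -34259 + (40 + 5*(5 - 1*3)²) = -34259 + (40 + 5*(5 - 3)²) = -34259 + (40 + 5*2²) = -34259 + (40 + 5*4) = -34259 + (40 + 20) = -34259 + 60 = -34199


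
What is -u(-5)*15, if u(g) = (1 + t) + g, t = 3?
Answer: 15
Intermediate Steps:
u(g) = 4 + g (u(g) = (1 + 3) + g = 4 + g)
-u(-5)*15 = -(4 - 5)*15 = -1*(-1)*15 = 1*15 = 15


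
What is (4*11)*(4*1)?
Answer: 176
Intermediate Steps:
(4*11)*(4*1) = 44*4 = 176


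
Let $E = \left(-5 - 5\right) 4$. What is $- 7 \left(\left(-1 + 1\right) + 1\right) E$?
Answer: $280$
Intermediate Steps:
$E = -40$ ($E = \left(-10\right) 4 = -40$)
$- 7 \left(\left(-1 + 1\right) + 1\right) E = - 7 \left(\left(-1 + 1\right) + 1\right) \left(-40\right) = - 7 \left(0 + 1\right) \left(-40\right) = \left(-7\right) 1 \left(-40\right) = \left(-7\right) \left(-40\right) = 280$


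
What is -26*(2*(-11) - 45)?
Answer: 1742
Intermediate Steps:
-26*(2*(-11) - 45) = -26*(-22 - 45) = -26*(-67) = 1742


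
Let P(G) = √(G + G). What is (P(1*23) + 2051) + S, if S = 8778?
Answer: 10829 + √46 ≈ 10836.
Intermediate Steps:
P(G) = √2*√G (P(G) = √(2*G) = √2*√G)
(P(1*23) + 2051) + S = (√2*√(1*23) + 2051) + 8778 = (√2*√23 + 2051) + 8778 = (√46 + 2051) + 8778 = (2051 + √46) + 8778 = 10829 + √46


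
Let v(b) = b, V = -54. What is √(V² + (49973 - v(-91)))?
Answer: 2*√13245 ≈ 230.17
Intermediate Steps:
√(V² + (49973 - v(-91))) = √((-54)² + (49973 - 1*(-91))) = √(2916 + (49973 + 91)) = √(2916 + 50064) = √52980 = 2*√13245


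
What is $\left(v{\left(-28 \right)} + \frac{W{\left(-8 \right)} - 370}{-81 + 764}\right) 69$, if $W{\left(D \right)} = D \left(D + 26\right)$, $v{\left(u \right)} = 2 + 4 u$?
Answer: $- \frac{5219436}{683} \approx -7641.9$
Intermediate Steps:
$W{\left(D \right)} = D \left(26 + D\right)$
$\left(v{\left(-28 \right)} + \frac{W{\left(-8 \right)} - 370}{-81 + 764}\right) 69 = \left(\left(2 + 4 \left(-28\right)\right) + \frac{- 8 \left(26 - 8\right) - 370}{-81 + 764}\right) 69 = \left(\left(2 - 112\right) + \frac{\left(-8\right) 18 - 370}{683}\right) 69 = \left(-110 + \left(-144 - 370\right) \frac{1}{683}\right) 69 = \left(-110 - \frac{514}{683}\right) 69 = \left(- \frac{75644}{683}\right) 69 = - \frac{5219436}{683}$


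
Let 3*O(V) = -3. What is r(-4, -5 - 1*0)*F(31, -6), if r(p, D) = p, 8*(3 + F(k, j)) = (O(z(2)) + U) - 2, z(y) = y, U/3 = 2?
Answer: 21/2 ≈ 10.500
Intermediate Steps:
U = 6 (U = 3*2 = 6)
O(V) = -1 (O(V) = (⅓)*(-3) = -1)
F(k, j) = -21/8 (F(k, j) = -3 + ((-1 + 6) - 2)/8 = -3 + (5 - 2)/8 = -3 + (⅛)*3 = -3 + 3/8 = -21/8)
r(-4, -5 - 1*0)*F(31, -6) = -4*(-21/8) = 21/2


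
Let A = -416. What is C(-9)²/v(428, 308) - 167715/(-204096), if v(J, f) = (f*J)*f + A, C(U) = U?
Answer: 7881338319/9590947264 ≈ 0.82175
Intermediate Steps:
v(J, f) = -416 + J*f² (v(J, f) = (f*J)*f - 416 = (J*f)*f - 416 = J*f² - 416 = -416 + J*f²)
C(-9)²/v(428, 308) - 167715/(-204096) = (-9)²/(-416 + 428*308²) - 167715/(-204096) = 81/(-416 + 428*94864) - 167715*(-1/204096) = 81/(-416 + 40601792) + 55905/68032 = 81/40601376 + 55905/68032 = 81*(1/40601376) + 55905/68032 = 9/4511264 + 55905/68032 = 7881338319/9590947264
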